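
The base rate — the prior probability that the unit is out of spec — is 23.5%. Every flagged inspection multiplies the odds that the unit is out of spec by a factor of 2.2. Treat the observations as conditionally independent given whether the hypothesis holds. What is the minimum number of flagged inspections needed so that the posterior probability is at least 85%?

4

Prior odds = 0.235/0.765 = 47/153.
Likelihood ratio per flagged inspection = 2.2.
Target odds: 0.85 ÷ 0.15 = 17/3.
Require 2.2ⁿ ≥ 17/3 ÷ (47/153) = 867/47.
2.2³ = 10.648 falls short of 867/47 but 2.2⁴ = 23.4256 reaches it, so n = 4.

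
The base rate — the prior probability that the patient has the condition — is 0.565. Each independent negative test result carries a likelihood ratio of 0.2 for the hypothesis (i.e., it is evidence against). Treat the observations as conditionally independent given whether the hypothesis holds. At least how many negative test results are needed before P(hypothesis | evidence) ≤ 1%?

4

Prior odds = 0.565/0.435 = 113/87.
Likelihood ratio per negative test result = 0.2.
Target posterior odds = 0.01/0.99 = 1/99.
Need (113/87) × 0.2ⁿ ≤ 1/99, i.e. 0.2ⁿ ≤ 29/3729.
0.2³ = 0.008 is still above 29/3729 but 0.2⁴ = 0.0016 is at or below it, so n = 4.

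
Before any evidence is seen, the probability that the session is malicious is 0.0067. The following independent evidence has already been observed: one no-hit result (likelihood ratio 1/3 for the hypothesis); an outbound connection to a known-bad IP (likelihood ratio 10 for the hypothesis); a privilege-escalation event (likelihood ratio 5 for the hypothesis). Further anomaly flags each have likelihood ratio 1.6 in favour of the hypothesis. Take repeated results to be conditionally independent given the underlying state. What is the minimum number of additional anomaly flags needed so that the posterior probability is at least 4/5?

Prior odds = 0.0067/0.9933 = 67/9933.
Combined Bayes factor of the evidence already in hand = (1/3) × 10 × 5 = 50/3.
Odds after that evidence = (67/9933) × 50/3 = 3350/29799.
Target odds = 0.8/0.2 = 4.
Need 1.6ⁿ ≥ 4 ÷ (3350/29799) = 59598/1675.
1.6⁷ = 2097152/78125 falls short of 59598/1675 but 1.6⁸ = 16777216/390625 reaches it, so n = 8.

8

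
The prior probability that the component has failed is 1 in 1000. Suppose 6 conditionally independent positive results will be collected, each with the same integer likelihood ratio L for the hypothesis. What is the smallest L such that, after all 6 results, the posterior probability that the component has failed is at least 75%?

Prior odds = 0.001/0.999 = 1/999.
Target odds = 0.75/0.25 = 3.
Need L⁶ ≥ 3 ÷ (1/999) = 2997.
3⁶ = 729 < 2997 ≤ 4096 = 4⁶, so L = 4.

4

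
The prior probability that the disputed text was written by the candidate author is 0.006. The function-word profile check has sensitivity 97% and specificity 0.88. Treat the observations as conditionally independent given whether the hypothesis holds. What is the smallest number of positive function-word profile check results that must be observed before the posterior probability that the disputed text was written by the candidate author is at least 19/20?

Prior odds: 0.006 ÷ 0.994 = 3/497.
False-positive rate = 1 − 0.88 = 0.12; likelihood ratio of a positive = 0.97/0.12 = 97/12.
Target posterior odds = 0.95/0.05 = 19.
Require (97/12)ⁿ ≥ 19 ÷ (3/497) = 9443/3.
(97/12)³ = 912673/1728 falls short of 9443/3 but (97/12)⁴ = 88529281/20736 reaches it, so n = 4.

4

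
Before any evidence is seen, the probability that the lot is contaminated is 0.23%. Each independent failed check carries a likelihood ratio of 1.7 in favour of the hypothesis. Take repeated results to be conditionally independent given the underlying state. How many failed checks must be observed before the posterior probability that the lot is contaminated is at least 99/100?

21

Prior odds = 0.0023/0.9977 = 23/9977.
Likelihood ratio per failed check = 1.7.
Target posterior odds = 0.99/0.01 = 99.
Require 1.7ⁿ ≥ 99 ÷ (23/9977) = 987723/23.
1.7²⁰ ≈40642.3 falls short of 987723/23 but 1.7²¹ ≈69091.9 reaches it, so n = 21.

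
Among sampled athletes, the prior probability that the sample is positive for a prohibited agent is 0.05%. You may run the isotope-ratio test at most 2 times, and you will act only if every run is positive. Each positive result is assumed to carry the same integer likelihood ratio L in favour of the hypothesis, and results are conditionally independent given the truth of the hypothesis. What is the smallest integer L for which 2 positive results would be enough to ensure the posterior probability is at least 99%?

445

Prior odds = 0.0005/0.9995 = 1/1999.
Target odds = 0.99/0.01 = 99.
Need L² ≥ 99 ÷ (1/1999) = 197901.
444² = 197136 < 197901 ≤ 198025 = 445², so L = 445.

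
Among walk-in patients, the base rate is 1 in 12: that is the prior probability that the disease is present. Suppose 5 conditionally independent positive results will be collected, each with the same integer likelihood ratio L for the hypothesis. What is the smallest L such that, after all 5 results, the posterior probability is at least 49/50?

Prior odds = (1/12)/(11/12) = 1/11.
Target odds = 0.98/0.02 = 49.
Need L⁵ ≥ 49 ÷ (1/11) = 539.
3⁵ = 243 < 539 ≤ 1024 = 4⁵, so L = 4.

4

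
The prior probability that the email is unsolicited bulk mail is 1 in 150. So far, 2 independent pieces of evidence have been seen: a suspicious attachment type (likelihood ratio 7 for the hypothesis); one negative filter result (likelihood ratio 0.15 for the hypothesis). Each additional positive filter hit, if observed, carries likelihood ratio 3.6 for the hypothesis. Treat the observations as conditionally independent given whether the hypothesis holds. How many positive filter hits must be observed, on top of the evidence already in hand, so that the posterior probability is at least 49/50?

7

Prior odds = (1/150)/(149/150) = 1/149.
Combined Bayes factor of the evidence already in hand = 7 × 0.15 = 1.05.
Odds after that evidence = (1/149) × 1.05 = 21/2980.
Target odds = 0.98/0.02 = 49.
Need 3.6ⁿ ≥ 49 ÷ (21/2980) = 20860/3.
3.6⁶ = 34012224/15625 falls short of 20860/3 but 3.6⁷ = 612220032/78125 reaches it, so n = 7.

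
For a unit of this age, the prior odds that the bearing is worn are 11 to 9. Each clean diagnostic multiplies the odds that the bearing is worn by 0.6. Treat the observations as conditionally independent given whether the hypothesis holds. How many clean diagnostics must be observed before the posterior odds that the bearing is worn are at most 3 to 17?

Prior odds = 11/9.
Likelihood ratio per clean diagnostic = 0.6.
Target odds = 3/17.
Need (11/9) × 0.6ⁿ ≤ 3/17, i.e. 0.6ⁿ ≤ 27/187.
0.6³ = 0.216 is still above 27/187 but 0.6⁴ = 0.1296 is at or below it, so n = 4.

4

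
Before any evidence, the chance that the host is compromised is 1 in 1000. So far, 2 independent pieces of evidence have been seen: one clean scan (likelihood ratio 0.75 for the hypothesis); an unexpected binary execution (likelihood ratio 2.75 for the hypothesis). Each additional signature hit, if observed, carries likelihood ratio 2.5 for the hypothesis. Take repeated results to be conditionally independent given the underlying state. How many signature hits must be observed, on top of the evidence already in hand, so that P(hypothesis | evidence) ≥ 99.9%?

Prior odds = 0.001/0.999 = 1/999.
Combined Bayes factor of the evidence already in hand = 0.75 × 2.75 = 2.0625.
Odds after that evidence = (1/999) × 2.0625 = 11/5328.
Target odds = 0.999/0.001 = 999.
Need 2.5ⁿ ≥ 999 ÷ (11/5328) = 5322672/11.
2.5¹⁴ ≈372529 falls short of 5322672/11 but 2.5¹⁵ ≈931323 reaches it, so n = 15.

15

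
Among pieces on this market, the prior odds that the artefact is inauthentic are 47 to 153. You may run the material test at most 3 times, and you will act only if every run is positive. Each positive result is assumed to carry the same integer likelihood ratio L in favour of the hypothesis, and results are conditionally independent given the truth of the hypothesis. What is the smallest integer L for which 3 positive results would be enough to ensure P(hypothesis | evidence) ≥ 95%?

Prior odds = 47/153.
Target odds = 0.95/0.05 = 19.
Need L³ ≥ 19 ÷ (47/153) = 2907/47.
3³ = 27 < 2907/47 ≤ 64 = 4³, so L = 4.

4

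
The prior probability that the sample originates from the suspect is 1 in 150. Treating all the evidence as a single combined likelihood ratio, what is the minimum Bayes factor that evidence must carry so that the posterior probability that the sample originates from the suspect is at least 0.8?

Prior odds = (1/150)/(149/150) = 1/149.
Target odds = 0.8/0.2 = 4.
Required Bayes factor = 4 ÷ (1/149) = 596.

596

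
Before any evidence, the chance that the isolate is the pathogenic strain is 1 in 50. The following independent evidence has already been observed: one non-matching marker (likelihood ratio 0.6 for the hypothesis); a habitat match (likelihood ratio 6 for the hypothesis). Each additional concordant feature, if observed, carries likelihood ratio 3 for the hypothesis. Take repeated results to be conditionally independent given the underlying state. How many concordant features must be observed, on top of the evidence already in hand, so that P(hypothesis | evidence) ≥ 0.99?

7

Prior odds = 0.02/0.98 = 1/49.
Combined Bayes factor of the evidence already in hand = 0.6 × 6 = 3.6.
Odds after that evidence = (1/49) × 3.6 = 18/245.
Target odds = 0.99/0.01 = 99.
Need 3ⁿ ≥ 99 ÷ (18/245) = 1347.5.
3⁶ = 729 falls short of 1347.5 but 3⁷ = 2187 reaches it, so n = 7.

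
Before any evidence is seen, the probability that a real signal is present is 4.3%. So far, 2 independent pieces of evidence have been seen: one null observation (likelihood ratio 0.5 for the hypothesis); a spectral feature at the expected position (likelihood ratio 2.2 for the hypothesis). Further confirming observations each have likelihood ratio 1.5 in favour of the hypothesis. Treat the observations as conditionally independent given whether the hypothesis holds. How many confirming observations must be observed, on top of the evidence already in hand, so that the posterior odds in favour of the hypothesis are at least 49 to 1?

18

Prior odds = 0.043/0.957 = 43/957.
Combined Bayes factor of the evidence already in hand = 0.5 × 2.2 = 1.1.
Odds after that evidence = (43/957) × 1.1 = 43/870.
Target odds = 49.
Need 1.5ⁿ ≥ 49 ÷ (43/870) = 42630/43.
1.5¹⁷ = 129140163/131072 falls short of 42630/43 but 1.5¹⁸ = 387420489/262144 reaches it, so n = 18.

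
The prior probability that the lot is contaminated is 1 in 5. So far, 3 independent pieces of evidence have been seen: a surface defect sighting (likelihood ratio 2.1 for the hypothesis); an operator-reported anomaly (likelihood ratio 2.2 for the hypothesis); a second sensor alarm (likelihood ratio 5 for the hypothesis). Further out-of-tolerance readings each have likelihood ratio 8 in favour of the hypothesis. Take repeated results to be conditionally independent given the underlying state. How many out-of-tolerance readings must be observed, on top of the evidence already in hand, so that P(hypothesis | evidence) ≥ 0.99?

2

Prior odds = 0.2/0.8 = 0.25.
Combined Bayes factor of the evidence already in hand = 2.1 × 2.2 × 5 = 23.1.
Odds after that evidence = 0.25 × 23.1 = 5.775.
Target odds = 0.99/0.01 = 99.
Need 8ⁿ ≥ 99 ÷ 5.775 = 120/7.
8¹ = 8 falls short of 120/7 but 8² = 64 reaches it, so n = 2.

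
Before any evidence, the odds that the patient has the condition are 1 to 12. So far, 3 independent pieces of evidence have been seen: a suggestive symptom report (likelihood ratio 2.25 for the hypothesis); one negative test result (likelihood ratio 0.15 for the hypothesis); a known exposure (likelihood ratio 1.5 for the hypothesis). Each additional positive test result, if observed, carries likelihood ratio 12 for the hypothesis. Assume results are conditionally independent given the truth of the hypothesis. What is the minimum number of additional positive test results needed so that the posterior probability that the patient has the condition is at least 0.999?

5

Prior odds = 1/12.
Combined Bayes factor of the evidence already in hand = 2.25 × 0.15 × 1.5 = 0.50625.
Odds after that evidence = (1/12) × 0.50625 = 0.0421875.
Target odds = 0.999/0.001 = 999.
Need 12ⁿ ≥ 999 ÷ 0.0421875 = 23680.
12⁴ = 20736 falls short of 23680 but 12⁵ = 248832 reaches it, so n = 5.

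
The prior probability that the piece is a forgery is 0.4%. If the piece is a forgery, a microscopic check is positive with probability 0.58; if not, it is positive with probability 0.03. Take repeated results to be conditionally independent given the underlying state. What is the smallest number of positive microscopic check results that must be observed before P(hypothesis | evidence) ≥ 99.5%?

Prior odds = 0.004/0.996 = 1/249.
Likelihood ratio of a positive = 0.58/0.03 = 58/3.
Target posterior odds = 0.995/0.005 = 199.
Require (58/3)ⁿ ≥ 199 ÷ (1/249) = 49551.
(58/3)³ = 195112/27 falls short of 49551 but (58/3)⁴ = 11316496/81 reaches it, so n = 4.

4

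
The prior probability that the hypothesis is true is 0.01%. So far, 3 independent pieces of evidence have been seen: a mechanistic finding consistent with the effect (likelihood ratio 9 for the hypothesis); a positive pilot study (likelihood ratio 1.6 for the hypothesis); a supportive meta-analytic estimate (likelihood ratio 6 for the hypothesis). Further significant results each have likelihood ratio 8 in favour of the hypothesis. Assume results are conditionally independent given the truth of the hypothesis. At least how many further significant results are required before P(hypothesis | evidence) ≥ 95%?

4

Prior odds = 0.0001/0.9999 = 1/9999.
Combined Bayes factor of the evidence already in hand = 9 × 1.6 × 6 = 86.4.
Odds after that evidence = (1/9999) × 86.4 = 48/5555.
Target odds = 0.95/0.05 = 19.
Need 8ⁿ ≥ 19 ÷ (48/5555) = 105545/48.
8³ = 512 falls short of 105545/48 but 8⁴ = 4096 reaches it, so n = 4.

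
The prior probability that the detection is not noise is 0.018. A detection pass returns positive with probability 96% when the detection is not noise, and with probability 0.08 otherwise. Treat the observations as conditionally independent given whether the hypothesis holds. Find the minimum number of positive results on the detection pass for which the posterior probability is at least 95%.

Prior odds: 0.018 ÷ 0.982 = 9/491.
Likelihood ratio of a positive result = 0.96/0.08 = 12.
Target posterior odds = 0.95/0.05 = 19.
Require 12ⁿ ≥ 19 ÷ (9/491) = 9329/9.
12² = 144 falls short of 9329/9 but 12³ = 1728 reaches it, so n = 3.

3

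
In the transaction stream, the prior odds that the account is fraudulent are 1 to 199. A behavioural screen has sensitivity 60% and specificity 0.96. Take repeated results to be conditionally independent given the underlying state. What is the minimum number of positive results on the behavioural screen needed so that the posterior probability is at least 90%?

3

Prior odds = 1/199.
False-positive rate = 1 − 0.96 = 0.04; likelihood ratio of a positive = 0.6/0.04 = 15.
Target posterior odds = 0.9/0.1 = 9.
Require 15ⁿ ≥ 9 ÷ (1/199) = 1791.
15² = 225 falls short of 1791 but 15³ = 3375 reaches it, so n = 3.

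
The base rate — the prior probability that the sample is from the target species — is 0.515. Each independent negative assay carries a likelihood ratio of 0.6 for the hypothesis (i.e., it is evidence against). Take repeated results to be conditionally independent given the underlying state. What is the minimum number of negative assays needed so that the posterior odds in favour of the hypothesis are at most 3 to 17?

4

Prior odds: 0.515 ÷ 0.485 = 103/97.
Likelihood ratio per negative assay = 0.6.
Target odds = 3/17.
Need (103/97) × 0.6ⁿ ≤ 3/17, i.e. 0.6ⁿ ≤ 291/1751.
0.6³ = 0.216 is still above 291/1751 but 0.6⁴ = 0.1296 is at or below it, so n = 4.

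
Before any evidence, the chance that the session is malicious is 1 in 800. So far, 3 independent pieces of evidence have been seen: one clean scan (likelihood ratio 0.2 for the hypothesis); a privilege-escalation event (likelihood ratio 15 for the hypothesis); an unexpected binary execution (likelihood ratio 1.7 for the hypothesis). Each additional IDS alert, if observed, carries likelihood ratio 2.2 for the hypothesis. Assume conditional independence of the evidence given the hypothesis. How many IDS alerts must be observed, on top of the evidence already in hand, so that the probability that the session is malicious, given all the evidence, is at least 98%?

12

Prior odds = 0.00125/0.99875 = 1/799.
Combined Bayes factor of the evidence already in hand = 0.2 × 15 × 1.7 = 5.1.
Odds after that evidence = (1/799) × 5.1 = 3/470.
Target odds = 0.98/0.02 = 49.
Need 2.2ⁿ ≥ 49 ÷ (3/470) = 23030/3.
2.2¹¹ ≈5843.18 falls short of 23030/3 but 2.2¹² ≈12855 reaches it, so n = 12.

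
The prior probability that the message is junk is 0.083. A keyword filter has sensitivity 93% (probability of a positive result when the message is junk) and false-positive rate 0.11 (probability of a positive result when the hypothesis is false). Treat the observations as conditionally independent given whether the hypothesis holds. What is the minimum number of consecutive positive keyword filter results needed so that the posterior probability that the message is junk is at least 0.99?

4

Prior odds = 0.083/0.917 = 83/917.
Likelihood ratio of a positive result = 0.93/0.11 = 93/11.
Target odds: 0.99 ÷ 0.01 = 99.
Need (83/917) × (93/11)ⁿ ≥ 99, i.e. (93/11)ⁿ ≥ 90783/83.
(93/11)³ = 804357/1331 falls short of 90783/83 but (93/11)⁴ = 74805201/14641 reaches it, so n = 4.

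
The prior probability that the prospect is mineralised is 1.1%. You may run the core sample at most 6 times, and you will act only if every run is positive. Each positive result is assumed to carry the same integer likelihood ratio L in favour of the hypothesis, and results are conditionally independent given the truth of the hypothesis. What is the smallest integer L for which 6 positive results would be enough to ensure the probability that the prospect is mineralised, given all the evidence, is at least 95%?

Prior odds = 0.011/0.989 = 11/989.
Target odds = 0.95/0.05 = 19.
Need L⁶ ≥ 19 ÷ (11/989) = 18791/11.
3⁶ = 729 < 18791/11 ≤ 4096 = 4⁶, so L = 4.

4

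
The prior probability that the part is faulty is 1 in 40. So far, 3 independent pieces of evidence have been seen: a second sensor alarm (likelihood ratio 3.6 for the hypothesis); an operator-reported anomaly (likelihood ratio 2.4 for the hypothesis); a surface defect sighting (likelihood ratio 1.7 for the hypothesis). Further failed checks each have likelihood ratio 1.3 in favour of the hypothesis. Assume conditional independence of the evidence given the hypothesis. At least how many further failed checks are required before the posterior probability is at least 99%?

Prior odds = 0.025/0.975 = 1/39.
Combined Bayes factor of the evidence already in hand = 3.6 × 2.4 × 1.7 = 14.688.
Odds after that evidence = (1/39) × 14.688 = 612/1625.
Target odds = 0.99/0.01 = 99.
Need 1.3ⁿ ≥ 99 ÷ (612/1625) = 17875/68.
1.3²¹ ≈247.065 falls short of 17875/68 but 1.3²² ≈321.184 reaches it, so n = 22.

22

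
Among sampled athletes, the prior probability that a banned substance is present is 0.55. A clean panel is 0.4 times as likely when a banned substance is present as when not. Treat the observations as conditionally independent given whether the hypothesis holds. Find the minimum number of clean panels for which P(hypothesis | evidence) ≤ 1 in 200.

Prior odds: 0.55 ÷ 0.45 = 11/9.
Likelihood ratio per clean panel = 0.4.
Target odds: 0.005 ÷ 0.995 = 1/199.
Require 0.4ⁿ ≤ 1/199 ÷ (11/9) = 9/2189.
0.4⁵ = 0.01024 is still above 9/2189 but 0.4⁶ = 64/15625 is at or below it, so n = 6.

6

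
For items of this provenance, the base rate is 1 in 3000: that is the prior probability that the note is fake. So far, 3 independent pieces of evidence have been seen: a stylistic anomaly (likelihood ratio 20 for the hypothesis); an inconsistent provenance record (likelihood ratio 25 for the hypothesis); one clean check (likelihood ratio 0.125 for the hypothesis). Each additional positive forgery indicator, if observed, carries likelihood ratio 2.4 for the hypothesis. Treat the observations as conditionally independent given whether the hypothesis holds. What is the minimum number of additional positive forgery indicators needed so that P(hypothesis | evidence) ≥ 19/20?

8

Prior odds = (1/3000)/(2999/3000) = 1/2999.
Combined Bayes factor of the evidence already in hand = 20 × 25 × 0.125 = 62.5.
Odds after that evidence = (1/2999) × 62.5 = 125/5998.
Target odds = 0.95/0.05 = 19.
Need 2.4ⁿ ≥ 19 ÷ (125/5998) = 911.696.
2.4⁷ = 35831808/78125 falls short of 911.696 but 2.4⁸ = 429981696/390625 reaches it, so n = 8.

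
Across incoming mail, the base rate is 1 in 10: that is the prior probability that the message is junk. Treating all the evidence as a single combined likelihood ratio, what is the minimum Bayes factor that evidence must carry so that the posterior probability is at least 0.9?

81

Prior odds = 0.1/0.9 = 1/9.
Target odds = 0.9/0.1 = 9.
Required Bayes factor = 9 ÷ (1/9) = 81.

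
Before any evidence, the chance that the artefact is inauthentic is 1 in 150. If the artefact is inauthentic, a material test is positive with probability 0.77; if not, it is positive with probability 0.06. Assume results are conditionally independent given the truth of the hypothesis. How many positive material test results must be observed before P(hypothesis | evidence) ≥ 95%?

Prior odds = (1/150)/(149/150) = 1/149.
Likelihood ratio of a positive = 0.77/0.06 = 77/6.
Target posterior odds = 0.95/0.05 = 19.
Require (77/6)ⁿ ≥ 19 ÷ (1/149) = 2831.
(77/6)³ = 456533/216 falls short of 2831 but (77/6)⁴ = 35153041/1296 reaches it, so n = 4.

4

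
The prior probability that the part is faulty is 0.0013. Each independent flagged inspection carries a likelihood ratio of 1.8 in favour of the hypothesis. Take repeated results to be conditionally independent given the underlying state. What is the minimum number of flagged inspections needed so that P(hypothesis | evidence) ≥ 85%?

15

Prior odds = 0.0013/0.9987 = 13/9987.
Likelihood ratio per flagged inspection = 1.8.
Target posterior odds = 0.85/0.15 = 17/3.
Require 1.8ⁿ ≥ 17/3 ÷ (13/9987) = 56593/13.
1.8¹⁴ ≈3748.13 falls short of 56593/13 but 1.8¹⁵ ≈6746.64 reaches it, so n = 15.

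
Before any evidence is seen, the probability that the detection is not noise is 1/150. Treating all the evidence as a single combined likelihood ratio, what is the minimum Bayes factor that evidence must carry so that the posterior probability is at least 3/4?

447

Prior odds = (1/150)/(149/150) = 1/149.
Target odds = 0.75/0.25 = 3.
Required Bayes factor = 3 ÷ (1/149) = 447.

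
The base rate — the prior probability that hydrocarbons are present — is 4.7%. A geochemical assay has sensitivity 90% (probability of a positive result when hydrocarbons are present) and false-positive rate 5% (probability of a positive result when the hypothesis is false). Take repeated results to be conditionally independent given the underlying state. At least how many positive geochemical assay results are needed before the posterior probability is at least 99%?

Prior odds: 0.047 ÷ 0.953 = 47/953.
Likelihood ratio of a positive result = 0.9/0.05 = 18.
Target odds: 0.99 ÷ 0.01 = 99.
Need (47/953) × 18ⁿ ≥ 99, i.e. 18ⁿ ≥ 94347/47.
18² = 324 falls short of 94347/47 but 18³ = 5832 reaches it, so n = 3.

3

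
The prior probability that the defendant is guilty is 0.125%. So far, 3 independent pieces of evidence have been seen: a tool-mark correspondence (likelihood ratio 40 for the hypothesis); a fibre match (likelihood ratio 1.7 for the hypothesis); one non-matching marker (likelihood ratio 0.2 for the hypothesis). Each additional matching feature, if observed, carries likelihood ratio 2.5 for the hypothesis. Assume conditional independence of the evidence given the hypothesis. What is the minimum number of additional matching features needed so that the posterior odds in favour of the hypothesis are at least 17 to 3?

Prior odds = 0.00125/0.99875 = 1/799.
Combined Bayes factor of the evidence already in hand = 40 × 1.7 × 0.2 = 13.6.
Odds after that evidence = (1/799) × 13.6 = 4/235.
Target odds = 17/3.
Need 2.5ⁿ ≥ 17/3 ÷ (4/235) = 3995/12.
2.5⁶ = 244.140625 falls short of 3995/12 but 2.5⁷ = 610.3515625 reaches it, so n = 7.

7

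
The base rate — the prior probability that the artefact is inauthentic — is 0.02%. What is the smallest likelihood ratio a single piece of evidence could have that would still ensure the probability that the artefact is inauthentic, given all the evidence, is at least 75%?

14997

Prior odds = 0.0002/0.9998 = 1/4999.
Target odds = 0.75/0.25 = 3.
Required Bayes factor = 3 ÷ (1/4999) = 14997.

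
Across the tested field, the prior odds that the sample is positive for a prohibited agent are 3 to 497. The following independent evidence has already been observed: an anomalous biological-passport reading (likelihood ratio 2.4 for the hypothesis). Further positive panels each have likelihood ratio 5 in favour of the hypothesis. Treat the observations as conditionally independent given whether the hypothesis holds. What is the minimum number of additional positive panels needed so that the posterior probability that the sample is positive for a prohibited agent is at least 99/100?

Prior odds = 3/497.
Bayes factor of the evidence already in hand = 2.4.
Odds after that evidence = (3/497) × 2.4 = 36/2485.
Target odds = 0.99/0.01 = 99.
Need 5ⁿ ≥ 99 ÷ (36/2485) = 6833.75.
5⁵ = 3125 falls short of 6833.75 but 5⁶ = 15625 reaches it, so n = 6.

6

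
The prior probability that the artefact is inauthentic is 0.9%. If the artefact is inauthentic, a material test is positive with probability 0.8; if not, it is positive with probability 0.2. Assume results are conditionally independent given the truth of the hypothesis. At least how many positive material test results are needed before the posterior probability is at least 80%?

5

Prior odds: 0.009 ÷ 0.991 = 9/991.
Likelihood ratio of a positive = 0.8/0.2 = 4.
Target odds: 0.8 ÷ 0.2 = 4.
Need (9/991) × 4ⁿ ≥ 4, i.e. 4ⁿ ≥ 3964/9.
4⁴ = 256 falls short of 3964/9 but 4⁵ = 1024 reaches it, so n = 5.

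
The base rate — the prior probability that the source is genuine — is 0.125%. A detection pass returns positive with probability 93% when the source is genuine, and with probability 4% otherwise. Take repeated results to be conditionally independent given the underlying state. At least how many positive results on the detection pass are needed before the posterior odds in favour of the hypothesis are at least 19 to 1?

4

Prior odds = 0.00125/0.99875 = 1/799.
Likelihood ratio of a positive result = 0.93/0.04 = 23.25.
Target odds = 19.
Require 23.25ⁿ ≥ 19 ÷ (1/799) = 15181.
23.25³ = 804357/64 falls short of 15181 but 23.25⁴ = 74805201/256 reaches it, so n = 4.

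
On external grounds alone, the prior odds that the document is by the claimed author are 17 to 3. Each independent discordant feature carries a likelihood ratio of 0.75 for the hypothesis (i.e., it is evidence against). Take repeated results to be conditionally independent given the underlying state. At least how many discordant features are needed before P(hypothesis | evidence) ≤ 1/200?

Prior odds = 17/3.
Likelihood ratio per discordant feature = 0.75.
Target posterior odds = 0.005/0.995 = 1/199.
Require 0.75ⁿ ≤ 1/199 ÷ (17/3) = 3/3383.
0.75²⁴ ≈0.00100339 is still above 3/3383 but 0.75²⁵ ≈0.000752543 is at or below it, so n = 25.

25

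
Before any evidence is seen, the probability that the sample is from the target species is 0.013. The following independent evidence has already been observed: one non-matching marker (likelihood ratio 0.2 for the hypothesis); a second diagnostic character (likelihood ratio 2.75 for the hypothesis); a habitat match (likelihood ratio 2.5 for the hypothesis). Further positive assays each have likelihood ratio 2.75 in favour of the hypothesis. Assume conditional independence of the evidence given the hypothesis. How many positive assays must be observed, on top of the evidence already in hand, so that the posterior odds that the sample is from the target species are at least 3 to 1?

6

Prior odds = 0.013/0.987 = 13/987.
Combined Bayes factor of the evidence already in hand = 0.2 × 2.75 × 2.5 = 1.375.
Odds after that evidence = (13/987) × 1.375 = 143/7896.
Target odds = 3.
Need 2.75ⁿ ≥ 3 ÷ (143/7896) = 23688/143.
2.75⁵ = 161051/1024 falls short of 23688/143 but 2.75⁶ = 1771561/4096 reaches it, so n = 6.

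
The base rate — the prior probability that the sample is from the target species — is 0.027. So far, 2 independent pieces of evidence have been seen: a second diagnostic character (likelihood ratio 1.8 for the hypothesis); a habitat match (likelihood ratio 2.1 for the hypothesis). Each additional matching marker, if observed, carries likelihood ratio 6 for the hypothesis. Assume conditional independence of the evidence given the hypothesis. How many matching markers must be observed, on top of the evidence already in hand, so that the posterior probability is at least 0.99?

4

Prior odds = 0.027/0.973 = 27/973.
Combined Bayes factor of the evidence already in hand = 1.8 × 2.1 = 3.78.
Odds after that evidence = (27/973) × 3.78 = 729/6950.
Target odds = 0.99/0.01 = 99.
Need 6ⁿ ≥ 99 ÷ (729/6950) = 76450/81.
6³ = 216 falls short of 76450/81 but 6⁴ = 1296 reaches it, so n = 4.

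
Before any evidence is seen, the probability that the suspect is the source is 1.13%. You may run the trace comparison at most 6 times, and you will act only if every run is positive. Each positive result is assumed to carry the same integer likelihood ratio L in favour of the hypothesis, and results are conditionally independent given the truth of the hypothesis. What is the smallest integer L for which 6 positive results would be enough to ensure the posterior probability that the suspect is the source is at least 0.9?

4

Prior odds = 0.0113/0.9887 = 113/9887.
Target odds = 0.9/0.1 = 9.
Need L⁶ ≥ 9 ÷ (113/9887) = 88983/113.
3⁶ = 729 < 88983/113 ≤ 4096 = 4⁶, so L = 4.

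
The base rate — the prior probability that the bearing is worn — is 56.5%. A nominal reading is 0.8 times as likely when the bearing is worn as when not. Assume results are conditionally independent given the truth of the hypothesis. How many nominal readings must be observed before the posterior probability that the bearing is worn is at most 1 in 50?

Prior odds = 0.565/0.435 = 113/87.
Likelihood ratio per nominal reading = 0.8.
Target posterior odds = 0.02/0.98 = 1/49.
Require 0.8ⁿ ≤ 1/49 ÷ (113/87) = 87/5537.
0.8¹⁸ ≈0.0180144 is still above 87/5537 but 0.8¹⁹ ≈0.0144115 is at or below it, so n = 19.

19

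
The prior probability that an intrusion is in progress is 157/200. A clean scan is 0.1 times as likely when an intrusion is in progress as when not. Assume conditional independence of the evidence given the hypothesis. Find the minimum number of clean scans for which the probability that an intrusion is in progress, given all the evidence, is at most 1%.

3

Prior odds = 0.785/0.215 = 157/43.
Likelihood ratio per clean scan = 0.1.
Target odds: 0.01 ÷ 0.99 = 1/99.
Require 0.1ⁿ ≤ 1/99 ÷ (157/43) = 43/15543.
0.1² = 0.01 is still above 43/15543 but 0.1³ = 0.001 is at or below it, so n = 3.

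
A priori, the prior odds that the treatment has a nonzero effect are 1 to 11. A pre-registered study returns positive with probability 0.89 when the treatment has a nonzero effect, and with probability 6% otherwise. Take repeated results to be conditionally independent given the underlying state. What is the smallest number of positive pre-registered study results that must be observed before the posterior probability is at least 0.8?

Prior odds = 1/11.
Likelihood ratio of a positive result = 0.89/0.06 = 89/6.
Target posterior odds = 0.8/0.2 = 4.
Require (89/6)ⁿ ≥ 4 ÷ (1/11) = 44.
(89/6)¹ = 89/6 falls short of 44 but (89/6)² = 7921/36 reaches it, so n = 2.

2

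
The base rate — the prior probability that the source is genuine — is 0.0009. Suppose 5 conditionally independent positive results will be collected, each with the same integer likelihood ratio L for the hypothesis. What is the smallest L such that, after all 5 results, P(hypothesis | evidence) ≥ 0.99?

11

Prior odds = 0.0009/0.9991 = 9/9991.
Target odds = 0.99/0.01 = 99.
Need L⁵ ≥ 99 ÷ (9/9991) = 109901.
10⁵ = 100000 < 109901 ≤ 161051 = 11⁵, so L = 11.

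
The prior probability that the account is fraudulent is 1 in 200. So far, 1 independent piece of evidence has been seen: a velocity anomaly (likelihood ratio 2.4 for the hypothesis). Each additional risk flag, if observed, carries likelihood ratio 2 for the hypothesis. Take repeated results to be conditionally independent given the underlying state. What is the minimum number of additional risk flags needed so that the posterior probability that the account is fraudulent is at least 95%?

11

Prior odds = 0.005/0.995 = 1/199.
Bayes factor of the evidence already in hand = 2.4.
Odds after that evidence = (1/199) × 2.4 = 12/995.
Target odds = 0.95/0.05 = 19.
Need 2ⁿ ≥ 19 ÷ (12/995) = 18905/12.
2¹⁰ = 1024 falls short of 18905/12 but 2¹¹ = 2048 reaches it, so n = 11.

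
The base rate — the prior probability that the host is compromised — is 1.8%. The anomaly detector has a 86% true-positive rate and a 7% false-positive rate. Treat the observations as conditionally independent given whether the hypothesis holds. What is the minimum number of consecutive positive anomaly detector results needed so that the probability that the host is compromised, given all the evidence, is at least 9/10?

3

Prior odds: 0.018 ÷ 0.982 = 9/491.
Likelihood ratio of a positive result = 0.86/0.07 = 86/7.
Target posterior odds = 0.9/0.1 = 9.
Require (86/7)ⁿ ≥ 9 ÷ (9/491) = 491.
(86/7)² = 7396/49 falls short of 491 but (86/7)³ = 636056/343 reaches it, so n = 3.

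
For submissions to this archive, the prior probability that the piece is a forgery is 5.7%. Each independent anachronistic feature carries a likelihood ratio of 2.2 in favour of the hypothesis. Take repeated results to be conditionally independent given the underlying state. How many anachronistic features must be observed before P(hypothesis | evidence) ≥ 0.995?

11

Prior odds = 0.057/0.943 = 57/943.
Likelihood ratio per anachronistic feature = 2.2.
Target posterior odds = 0.995/0.005 = 199.
Require 2.2ⁿ ≥ 199 ÷ (57/943) = 187657/57.
2.2¹⁰ ≈2655.99 falls short of 187657/57 but 2.2¹¹ ≈5843.18 reaches it, so n = 11.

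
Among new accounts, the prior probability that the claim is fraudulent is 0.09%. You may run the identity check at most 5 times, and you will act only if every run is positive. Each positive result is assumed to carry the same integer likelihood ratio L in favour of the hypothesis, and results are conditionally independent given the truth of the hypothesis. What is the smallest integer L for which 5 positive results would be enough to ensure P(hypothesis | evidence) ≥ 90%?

7

Prior odds = 0.0009/0.9991 = 9/9991.
Target odds = 0.9/0.1 = 9.
Need L⁵ ≥ 9 ÷ (9/9991) = 9991.
6⁵ = 7776 < 9991 ≤ 16807 = 7⁵, so L = 7.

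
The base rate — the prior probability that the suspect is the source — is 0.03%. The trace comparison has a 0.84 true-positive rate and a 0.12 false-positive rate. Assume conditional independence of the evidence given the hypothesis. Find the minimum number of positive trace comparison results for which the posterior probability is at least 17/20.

Prior odds = 0.0003/0.9997 = 3/9997.
Likelihood ratio of a positive result = 0.84/0.12 = 7.
Target posterior odds = 0.85/0.15 = 17/3.
Require 7ⁿ ≥ 17/3 ÷ (3/9997) = 169949/9.
7⁵ = 16807 falls short of 169949/9 but 7⁶ = 117649 reaches it, so n = 6.

6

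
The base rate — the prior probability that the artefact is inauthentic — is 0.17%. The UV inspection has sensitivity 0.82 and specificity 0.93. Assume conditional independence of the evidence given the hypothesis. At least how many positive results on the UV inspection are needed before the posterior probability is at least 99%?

Prior odds: 0.0017 ÷ 0.9983 = 17/9983.
False-positive rate = 1 − 0.93 = 0.07; likelihood ratio of a positive = 0.82/0.07 = 82/7.
Target odds: 0.99 ÷ 0.01 = 99.
Need (17/9983) × (82/7)ⁿ ≥ 99, i.e. (82/7)ⁿ ≥ 988317/17.
(82/7)⁴ = 45212176/2401 falls short of 988317/17 but (82/7)⁵ ≈220587 reaches it, so n = 5.

5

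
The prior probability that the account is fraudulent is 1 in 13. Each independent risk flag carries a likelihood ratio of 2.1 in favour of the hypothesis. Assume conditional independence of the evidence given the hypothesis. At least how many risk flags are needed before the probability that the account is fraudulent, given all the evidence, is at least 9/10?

Prior odds: (1/13) ÷ (12/13) = 1/12.
Likelihood ratio per risk flag = 2.1.
Target odds: 0.9 ÷ 0.1 = 9.
Require 2.1ⁿ ≥ 9 ÷ (1/12) = 108.
2.1⁶ = 85766121/1000000 falls short of 108 but 2.1⁷ ≈180.109 reaches it, so n = 7.

7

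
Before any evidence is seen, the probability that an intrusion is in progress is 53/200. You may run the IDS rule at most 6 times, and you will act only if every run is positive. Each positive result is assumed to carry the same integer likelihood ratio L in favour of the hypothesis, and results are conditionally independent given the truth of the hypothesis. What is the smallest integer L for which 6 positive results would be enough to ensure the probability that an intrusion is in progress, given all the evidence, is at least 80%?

2

Prior odds = 0.265/0.735 = 53/147.
Target odds = 0.8/0.2 = 4.
Need L⁶ ≥ 4 ÷ (53/147) = 588/53.
1⁶ = 1 < 588/53 ≤ 64 = 2⁶, so L = 2.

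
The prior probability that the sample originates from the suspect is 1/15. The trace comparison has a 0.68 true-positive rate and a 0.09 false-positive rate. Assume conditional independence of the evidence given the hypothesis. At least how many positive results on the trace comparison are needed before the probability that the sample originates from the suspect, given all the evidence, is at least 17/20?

3

Prior odds = (1/15)/(14/15) = 1/14.
Likelihood ratio of a positive result = 0.68/0.09 = 68/9.
Target posterior odds = 0.85/0.15 = 17/3.
Need (1/14) × (68/9)ⁿ ≥ 17/3, i.e. (68/9)ⁿ ≥ 238/3.
(68/9)² = 4624/81 falls short of 238/3 but (68/9)³ = 314432/729 reaches it, so n = 3.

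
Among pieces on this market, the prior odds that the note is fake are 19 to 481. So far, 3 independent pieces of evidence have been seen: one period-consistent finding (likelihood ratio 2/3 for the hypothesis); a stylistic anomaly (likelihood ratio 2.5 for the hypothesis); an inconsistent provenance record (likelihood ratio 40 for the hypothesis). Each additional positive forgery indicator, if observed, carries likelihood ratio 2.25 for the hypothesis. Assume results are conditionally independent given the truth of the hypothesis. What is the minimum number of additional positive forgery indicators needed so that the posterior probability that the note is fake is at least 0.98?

Prior odds = 19/481.
Combined Bayes factor of the evidence already in hand = (2/3) × 2.5 × 40 = 200/3.
Odds after that evidence = (19/481) × 200/3 = 3800/1443.
Target odds = 0.98/0.02 = 49.
Need 2.25ⁿ ≥ 49 ÷ (3800/1443) = 70707/3800.
2.25³ = 11.390625 falls short of 70707/3800 but 2.25⁴ = 25.62890625 reaches it, so n = 4.

4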